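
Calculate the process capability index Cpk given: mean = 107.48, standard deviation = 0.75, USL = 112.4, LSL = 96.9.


Cpu = (USL - mean) / (3*sigma) = (112.4 - 107.48) / (3*0.75) = 2.1867
Cpl = (mean - LSL) / (3*sigma) = (107.48 - 96.9) / (3*0.75) = 4.7022
Cpk = min(Cpu, Cpl) = 2.1867

2.1867


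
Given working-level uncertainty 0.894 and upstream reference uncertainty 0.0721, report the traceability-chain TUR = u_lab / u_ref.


TUR = u_lab / u_ref
= 0.894 / 0.0721
= 12.3994

12.3994


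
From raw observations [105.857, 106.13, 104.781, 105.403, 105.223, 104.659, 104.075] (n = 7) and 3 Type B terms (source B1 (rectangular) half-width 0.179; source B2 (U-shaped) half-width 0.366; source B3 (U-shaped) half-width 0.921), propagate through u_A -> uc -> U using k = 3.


mean = (105.857 + 106.13 + 104.781 + 105.403 + 105.223 + 104.659 + 104.075) / 7 = 105.1611429
s = sqrt(sum((x - mean)^2)/(n-1)) = 0.71432776
u_A = s / sqrt(n) = 0.71432776 / sqrt(7) = 0.26999052
u_B1 = 0.179 / sqrt(3) = 0.1033457
u_B2 = 0.366 / sqrt(2) = 0.25880108
u_B3 = 0.921 / sqrt(2) = 0.65124535
uc = sqrt(0.26999052^2 + 0.1033457^2 + 0.25880108^2 + 0.65124535^2) = 0.75807237
U = k * uc = 3 * 0.75807237
U = 2.2742

2.2742


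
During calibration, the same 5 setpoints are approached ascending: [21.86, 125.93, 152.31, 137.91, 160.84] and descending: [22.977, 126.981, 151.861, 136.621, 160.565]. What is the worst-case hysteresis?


|21.86 - 22.977| = 1.1170
|125.93 - 126.981| = 1.0510
|152.31 - 151.861| = 0.4490
|137.91 - 136.621| = 1.2890
|160.84 - 160.565| = 0.2750
hysteresis = max(diffs) = 1.2890

1.2890


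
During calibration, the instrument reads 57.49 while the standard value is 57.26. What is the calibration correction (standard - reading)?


Correction = standard - reading
= 57.26 - 57.49
= -0.2300

-0.2300


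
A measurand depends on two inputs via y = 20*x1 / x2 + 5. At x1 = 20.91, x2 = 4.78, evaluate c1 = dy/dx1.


y = 20*x1 / x2 + 5
dy/dx1 = 20/x2
Evaluate at x2 = 4.78: c1 = 20 / 4.78
c1 = 4.1841

4.1841


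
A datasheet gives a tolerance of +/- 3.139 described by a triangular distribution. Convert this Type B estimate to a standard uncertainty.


u_B = half_width / sqrt(6)
u_B = 3.139 / 2.4494897
u_B = 1.2815

1.2815


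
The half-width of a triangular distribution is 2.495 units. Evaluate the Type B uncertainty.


u_B = half_width / sqrt(6)
u_B = 2.495 / 2.4494897
u_B = 1.0186

1.0186


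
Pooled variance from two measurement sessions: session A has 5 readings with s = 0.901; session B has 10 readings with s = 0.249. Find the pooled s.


s_p = sqrt(((n1-1)*s1^2 + (n2-1)*s2^2) / (n1+n2-2))
numerator = (5-1)*0.901^2 + (10-1)*0.249^2 = 3.247204 + 0.558009 = 3.805213
denominator = 5 + 10 - 2 = 13
s_p^2 = 3.805213 / 13 = 0.29270869
s_p = sqrt(0.29270869) = 0.5410

0.5410


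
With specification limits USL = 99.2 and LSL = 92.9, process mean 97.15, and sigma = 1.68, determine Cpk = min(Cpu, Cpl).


Cpu = (USL - mean) / (3*sigma) = (99.2 - 97.15) / (3*1.68) = 0.4067
Cpl = (mean - LSL) / (3*sigma) = (97.15 - 92.9) / (3*1.68) = 0.8433
Cpk = min(Cpu, Cpl) = 0.4067

0.4067


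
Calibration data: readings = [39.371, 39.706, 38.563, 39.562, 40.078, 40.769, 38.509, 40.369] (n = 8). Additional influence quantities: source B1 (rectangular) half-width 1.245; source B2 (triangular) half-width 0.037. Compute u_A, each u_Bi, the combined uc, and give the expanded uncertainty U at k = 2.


mean = (39.371 + 39.706 + 38.563 + 39.562 + 40.078 + 40.769 + 38.509 + 40.369) / 8 = 39.615875
s = sqrt(sum((x - mean)^2)/(n-1)) = 0.80313323
u_A = s / sqrt(n) = 0.80313323 / sqrt(8) = 0.28395048
u_B1 = 1.245 / sqrt(3) = 0.71880109
u_B2 = 0.037 / sqrt(6) = 0.015105187
uc = sqrt(0.28395048^2 + 0.71880109^2 + 0.015105187^2) = 0.77300133
U = k * uc = 2 * 0.77300133
U = 1.5460

1.5460


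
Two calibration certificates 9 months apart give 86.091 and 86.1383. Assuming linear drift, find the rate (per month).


rate = (v2 - v1) / months
= (86.1383 - 86.091) / 9
= 0.0473 / 9
= 0.0053

0.0053


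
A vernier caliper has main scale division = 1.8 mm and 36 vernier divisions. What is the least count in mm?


LC = MSD / n_div
= 1.8 / 36
= 0.0500

0.0500


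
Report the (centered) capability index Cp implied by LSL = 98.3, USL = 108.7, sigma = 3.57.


Cp = (USL - LSL) / (6 * sigma)
= (108.7 - 98.3) / (6 * 3.57)
= 10.4000 / 21.4200
= 0.4855

0.4855


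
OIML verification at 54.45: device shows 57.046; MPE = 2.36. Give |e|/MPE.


e = indication - reference = 57.046 - 54.45 = 2.5960
|e| = 2.5960
ratio = |e| / MPE = 2.5960 / 2.36
ratio = 1.1000

1.1000


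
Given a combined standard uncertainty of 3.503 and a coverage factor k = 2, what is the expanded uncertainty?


U = k * uc
U = 2 * 3.503
U = 7.0060

7.0060


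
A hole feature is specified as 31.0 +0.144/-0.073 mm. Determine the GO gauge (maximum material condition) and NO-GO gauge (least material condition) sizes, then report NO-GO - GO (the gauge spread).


GO = nominal - lower_tol (smallest hole = maximum material condition)
GO = 31.0 - 0.073 = 30.927
NO-GO = nominal + upper_tol (largest hole = least material condition)
NO-GO = 31.0 + 0.144 = 31.144
spread = NO-GO - GO = 31.144 - 30.927 = 0.2170

0.2170


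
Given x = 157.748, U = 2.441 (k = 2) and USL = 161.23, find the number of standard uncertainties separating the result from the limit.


u = U / k = 2.441 / 2 = 1.2205
margin = |USL - x| = |161.23 - 157.748| = 3.482
z = margin / u = 3.482 / 1.2205
z = 2.8529

2.8529


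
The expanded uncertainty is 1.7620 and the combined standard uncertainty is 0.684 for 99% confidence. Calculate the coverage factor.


k = U / uc
k = 1.7620 / 0.684
k = 2.576

2.576


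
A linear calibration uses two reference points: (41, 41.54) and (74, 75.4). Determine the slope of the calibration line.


slope = (y2 - y1) / (x2 - x1)
= (75.4 - 41.54) / (74 - 41)
= 33.8600 / 33
= 1.0261

1.0261


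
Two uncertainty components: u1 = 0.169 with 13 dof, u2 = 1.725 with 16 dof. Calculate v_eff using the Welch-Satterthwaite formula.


uc = sqrt(u1^2 + u2^2) = sqrt(0.169^2 + 1.725^2) = 1.7332588
v_eff = uc^4 / (u1^4/v1 + u2^4/v2)
= 1.7332588^4 / (0.169^4/13 + 1.725^4/16)
= 9.0251339 / 0.55345926
v_eff = 16.3068

16.3068


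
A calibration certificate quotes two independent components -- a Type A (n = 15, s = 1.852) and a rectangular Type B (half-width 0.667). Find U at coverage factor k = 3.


u_A = s / sqrt(n) = 1.852 / sqrt(15) = 0.47818434
u_B = half_width / sqrt(3) = 0.667 / sqrt(3) = 0.38509263
uc = sqrt(u_A^2 + u_B^2) = sqrt(0.47818434^2 + 0.38509263^2) = 0.61396791
U = k * uc = 3 * 0.61396791
U = 1.8419

1.8419


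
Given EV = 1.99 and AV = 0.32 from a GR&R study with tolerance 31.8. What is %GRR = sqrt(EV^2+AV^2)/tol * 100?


GRR = sqrt(EV^2 + AV^2) = sqrt(1.99^2 + 0.32^2) = 2.0155644
%GRR = GRR / tol * 100 = 2.0155644 / 31.8 * 100
%GRR = 6.3383

6.3383


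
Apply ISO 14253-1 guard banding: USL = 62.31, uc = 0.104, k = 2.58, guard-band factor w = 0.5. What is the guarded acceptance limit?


U = k * uc = 2.58 * 0.104 = 0.26832
guard band g = w * U = 0.5 * 0.26832 = 0.13416
AL = USL - g = 62.31 - 0.13416
AL = 62.1758

62.1758


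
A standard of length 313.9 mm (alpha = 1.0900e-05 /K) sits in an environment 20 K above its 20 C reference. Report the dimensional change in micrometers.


dL = L * alpha * dT
= 313.9 * 1.0900e-05 * 20
= 0.0684302 mm
dL_um = 0.0684302 * 1000 = 68.4302 um

68.4302


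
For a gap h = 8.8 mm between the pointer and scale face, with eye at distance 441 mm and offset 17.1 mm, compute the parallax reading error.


error = h * offset / d
= 8.8 * 17.1 / 441
= 0.3412

0.3412


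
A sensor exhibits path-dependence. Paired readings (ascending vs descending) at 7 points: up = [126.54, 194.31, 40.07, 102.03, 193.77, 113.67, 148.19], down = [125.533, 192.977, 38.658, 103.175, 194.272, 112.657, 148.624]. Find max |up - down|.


|126.54 - 125.533| = 1.0070
|194.31 - 192.977| = 1.3330
|40.07 - 38.658| = 1.4120
|102.03 - 103.175| = 1.1450
|193.77 - 194.272| = 0.5020
|113.67 - 112.657| = 1.0130
|148.19 - 148.624| = 0.4340
hysteresis = max(diffs) = 1.4120

1.4120


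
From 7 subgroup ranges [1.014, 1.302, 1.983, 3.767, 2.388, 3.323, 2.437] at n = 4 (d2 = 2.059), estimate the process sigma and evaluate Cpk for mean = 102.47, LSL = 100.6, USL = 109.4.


R_bar = (1.014 + 1.302 + 1.983 + 3.767 + 2.388 + 3.323 + 2.437) / 7 = 2.3162857
sigma = R_bar / d2 = 2.3162857 / 2.059 = 1.1249566
Cp = (USL - LSL)/(6*sigma) = (109.4 - 100.6)/(6*1.1249566) = 1.3038
Cpu = (109.4 - 102.47)/(3*1.1249566) = 2.0534
Cpl = (102.47 - 100.6)/(3*1.1249566) = 0.5541
Cpk = min(Cpu, Cpl) = 0.5541

0.5541


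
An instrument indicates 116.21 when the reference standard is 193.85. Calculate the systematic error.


Systematic error = measured - true
= 116.21 - 193.85
= -77.6400

-77.6400


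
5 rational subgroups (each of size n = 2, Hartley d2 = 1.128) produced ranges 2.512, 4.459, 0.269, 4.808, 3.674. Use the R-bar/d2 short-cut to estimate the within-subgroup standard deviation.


R_bar = (2.512 + 4.459 + 0.269 + 4.808 + 3.674) / 5
R_bar = 15.722 / 5 = 3.1444
sigma_hat = R_bar / d2 = 3.1444 / 1.128 = 2.7876

2.7876


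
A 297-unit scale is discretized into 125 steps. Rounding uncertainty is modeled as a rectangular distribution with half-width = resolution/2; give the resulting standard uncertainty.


resolution = range / divisions
resolution = 297 / 125 = 2.376
u_res = resolution / (2*sqrt(3))
u_res = 2.376 / 3.4641016
u_res = 0.6859

0.6859


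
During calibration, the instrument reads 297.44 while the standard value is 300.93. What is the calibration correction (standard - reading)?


Correction = standard - reading
= 300.93 - 297.44
= 3.4900

3.4900


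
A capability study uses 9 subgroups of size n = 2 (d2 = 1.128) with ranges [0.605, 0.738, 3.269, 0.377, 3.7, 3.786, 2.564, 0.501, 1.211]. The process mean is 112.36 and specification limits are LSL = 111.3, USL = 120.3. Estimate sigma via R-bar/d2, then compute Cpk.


R_bar = (0.605 + 0.738 + 3.269 + 0.377 + 3.7 + 3.786 + 2.564 + 0.501 + 1.211) / 9 = 1.8612222
sigma = R_bar / d2 = 1.8612222 / 1.128 = 1.6500197
Cp = (USL - LSL)/(6*sigma) = (120.3 - 111.3)/(6*1.6500197) = 0.9091
Cpu = (120.3 - 112.36)/(3*1.6500197) = 1.6040
Cpl = (112.36 - 111.3)/(3*1.6500197) = 0.2141
Cpk = min(Cpu, Cpl) = 0.2141

0.2141


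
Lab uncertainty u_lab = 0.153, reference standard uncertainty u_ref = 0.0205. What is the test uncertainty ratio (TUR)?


TUR = u_lab / u_ref
= 0.153 / 0.0205
= 7.4634

7.4634


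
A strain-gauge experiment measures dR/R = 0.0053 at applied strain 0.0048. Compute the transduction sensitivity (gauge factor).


GF = (dR/R) / epsilon
= 0.0053 / 0.0048
= 1.1042

1.1042


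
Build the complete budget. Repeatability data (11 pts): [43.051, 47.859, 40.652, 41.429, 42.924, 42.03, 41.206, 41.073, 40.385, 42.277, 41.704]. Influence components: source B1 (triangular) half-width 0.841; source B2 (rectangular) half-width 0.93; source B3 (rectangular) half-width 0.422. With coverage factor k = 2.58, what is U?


mean = (43.051 + 47.859 + 40.652 + 41.429 + 42.924 + 42.03 + 41.206 + 41.073 + 40.385 + 42.277 + 41.704) / 11 = 42.23545455
s = sqrt(sum((x - mean)^2)/(n-1)) = 2.0514095
u_A = s / sqrt(n) = 2.0514095 / sqrt(11) = 0.61852324
u_B1 = 0.841 / sqrt(6) = 0.34333681
u_B2 = 0.93 / sqrt(3) = 0.53693575
u_B3 = 0.422 / sqrt(3) = 0.24364181
uc = sqrt(0.61852324^2 + 0.34333681^2 + 0.53693575^2 + 0.24364181^2) = 0.92093023
U = k * uc = 2.58 * 0.92093023
U = 2.3760

2.3760


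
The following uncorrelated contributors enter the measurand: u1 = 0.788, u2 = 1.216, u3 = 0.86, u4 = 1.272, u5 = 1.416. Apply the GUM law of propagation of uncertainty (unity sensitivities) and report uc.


uc = sqrt(0.788^2 + 1.216^2 + 0.86^2 + 1.272^2 + 1.416^2)
uc = sqrt(6.46224)
uc = 2.5421

2.5421


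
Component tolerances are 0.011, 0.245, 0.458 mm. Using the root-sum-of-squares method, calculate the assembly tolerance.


RSS = sqrt(0.011^2 + 0.245^2 + 0.458^2)
= sqrt(0.26991)
= 0.5195

0.5195


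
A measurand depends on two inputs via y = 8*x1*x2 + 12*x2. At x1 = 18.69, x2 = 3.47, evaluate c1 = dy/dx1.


y = 8*x1*x2 + 12*x2
dy/dx1 = 8*x2
Evaluate at x2 = 3.47: c1 = 8 * 3.47
c1 = 27.7600

27.7600


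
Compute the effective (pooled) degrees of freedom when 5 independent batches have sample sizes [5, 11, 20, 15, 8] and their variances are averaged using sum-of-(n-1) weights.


nu = sum_i (n_i - 1)
nu = ((5 - 1) + (11 - 1) + (20 - 1) + (15 - 1) + (8 - 1))
nu = 4 + 10 + 19 + 14 + 7
nu = 54

54


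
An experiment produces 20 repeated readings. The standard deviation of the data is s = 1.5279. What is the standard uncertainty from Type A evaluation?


u_A = s / sqrt(n)
u_A = 1.5279 / sqrt(20)
u_A = 1.5279 / 4.472136
u_A = 0.3416

0.3416


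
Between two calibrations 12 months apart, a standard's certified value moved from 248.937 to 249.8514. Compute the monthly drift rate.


rate = (v2 - v1) / months
= (249.8514 - 248.937) / 12
= 0.9144 / 12
= 0.0762

0.0762


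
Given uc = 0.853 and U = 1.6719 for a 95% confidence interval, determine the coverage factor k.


k = U / uc
k = 1.6719 / 0.853
k = 1.96

1.96


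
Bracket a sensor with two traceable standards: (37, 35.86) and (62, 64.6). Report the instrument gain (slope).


slope = (y2 - y1) / (x2 - x1)
= (64.6 - 35.86) / (62 - 37)
= 28.7400 / 25
= 1.1496

1.1496


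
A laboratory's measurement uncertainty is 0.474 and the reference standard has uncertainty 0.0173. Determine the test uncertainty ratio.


TUR = u_lab / u_ref
= 0.474 / 0.0173
= 27.3988

27.3988


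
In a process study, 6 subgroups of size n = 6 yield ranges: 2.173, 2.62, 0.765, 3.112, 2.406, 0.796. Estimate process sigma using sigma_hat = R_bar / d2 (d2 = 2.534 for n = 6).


R_bar = (2.173 + 2.62 + 0.765 + 3.112 + 2.406 + 0.796) / 6
R_bar = 11.872 / 6 = 1.9786667
sigma_hat = R_bar / d2 = 1.9786667 / 2.534 = 0.7808

0.7808


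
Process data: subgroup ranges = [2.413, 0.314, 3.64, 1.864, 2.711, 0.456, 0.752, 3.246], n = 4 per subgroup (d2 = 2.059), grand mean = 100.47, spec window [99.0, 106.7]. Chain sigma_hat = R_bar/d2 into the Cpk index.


R_bar = (2.413 + 0.314 + 3.64 + 1.864 + 2.711 + 0.456 + 0.752 + 3.246) / 8 = 1.9245
sigma = R_bar / d2 = 1.9245 / 2.059 = 0.93467703
Cp = (USL - LSL)/(6*sigma) = (106.7 - 99.0)/(6*0.93467703) = 1.3730
Cpu = (106.7 - 100.47)/(3*0.93467703) = 2.2218
Cpl = (100.47 - 99.0)/(3*0.93467703) = 0.5242
Cpk = min(Cpu, Cpl) = 0.5242

0.5242


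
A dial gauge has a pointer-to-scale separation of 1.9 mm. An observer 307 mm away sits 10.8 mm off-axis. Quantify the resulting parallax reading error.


error = h * offset / d
= 1.9 * 10.8 / 307
= 0.0668

0.0668


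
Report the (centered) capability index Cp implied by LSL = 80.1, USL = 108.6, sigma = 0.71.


Cp = (USL - LSL) / (6 * sigma)
= (108.6 - 80.1) / (6 * 0.71)
= 28.5000 / 4.2600
= 6.6901

6.6901


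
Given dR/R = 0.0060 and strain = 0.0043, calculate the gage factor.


GF = (dR/R) / epsilon
= 0.0060 / 0.0043
= 1.3953

1.3953


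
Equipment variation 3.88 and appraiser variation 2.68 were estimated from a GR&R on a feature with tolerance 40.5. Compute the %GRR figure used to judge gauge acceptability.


GRR = sqrt(EV^2 + AV^2) = sqrt(3.88^2 + 2.68^2) = 4.7155912
%GRR = GRR / tol * 100 = 4.7155912 / 40.5 * 100
%GRR = 11.6434

11.6434


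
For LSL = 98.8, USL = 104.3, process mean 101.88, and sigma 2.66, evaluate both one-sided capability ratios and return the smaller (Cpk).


Cpu = (USL - mean) / (3*sigma) = (104.3 - 101.88) / (3*2.66) = 0.3033
Cpl = (mean - LSL) / (3*sigma) = (101.88 - 98.8) / (3*2.66) = 0.3860
Cpk = min(Cpu, Cpl) = 0.3033

0.3033


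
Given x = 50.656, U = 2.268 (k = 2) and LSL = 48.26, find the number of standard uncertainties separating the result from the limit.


u = U / k = 2.268 / 2 = 1.134
margin = |LSL - x| = |48.26 - 50.656| = 2.396
z = margin / u = 2.396 / 1.134
z = 2.1129

2.1129


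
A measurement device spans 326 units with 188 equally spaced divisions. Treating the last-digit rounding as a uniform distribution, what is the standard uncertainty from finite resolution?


resolution = range / divisions
resolution = 326 / 188 = 1.7340426
u_res = resolution / (2*sqrt(3))
u_res = 1.7340426 / 3.4641016
u_res = 0.5006

0.5006


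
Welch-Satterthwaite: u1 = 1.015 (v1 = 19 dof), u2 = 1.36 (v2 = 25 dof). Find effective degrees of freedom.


uc = sqrt(u1^2 + u2^2) = sqrt(1.015^2 + 1.36^2) = 1.6970047
v_eff = uc^4 / (u1^4/v1 + u2^4/v2)
= 1.6970047^4 / (1.015^4/19 + 1.36^4/25)
= 8.2933918 / 0.19270205
v_eff = 43.0374

43.0374


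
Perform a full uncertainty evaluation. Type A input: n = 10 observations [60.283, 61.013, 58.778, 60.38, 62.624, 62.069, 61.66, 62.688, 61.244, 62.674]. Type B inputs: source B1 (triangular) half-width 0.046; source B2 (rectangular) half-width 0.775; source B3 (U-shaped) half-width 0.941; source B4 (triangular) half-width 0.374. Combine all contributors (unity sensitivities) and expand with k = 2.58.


mean = (60.283 + 61.013 + 58.778 + 60.38 + 62.624 + 62.069 + 61.66 + 62.688 + 61.244 + 62.674) / 10 = 61.3413
s = sqrt(sum((x - mean)^2)/(n-1)) = 1.2735767
u_A = s / sqrt(n) = 1.2735767 / sqrt(10) = 0.40274031
u_B1 = 0.046 / sqrt(6) = 0.018779421
u_B2 = 0.775 / sqrt(3) = 0.44744646
u_B3 = 0.941 / sqrt(2) = 0.66538748
u_B4 = 0.374 / sqrt(6) = 0.15268486
uc = sqrt(0.40274031^2 + 0.018779421^2 + 0.44744646^2 + 0.66538748^2 + 0.15268486^2) = 0.91039218
U = k * uc = 2.58 * 0.91039218
U = 2.3488

2.3488


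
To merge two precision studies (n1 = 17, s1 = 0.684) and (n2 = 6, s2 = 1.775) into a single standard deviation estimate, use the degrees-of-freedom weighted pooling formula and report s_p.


s_p = sqrt(((n1-1)*s1^2 + (n2-1)*s2^2) / (n1+n2-2))
numerator = (17-1)*0.684^2 + (6-1)*1.775^2 = 7.485696 + 15.753125 = 23.238821
denominator = 17 + 6 - 2 = 21
s_p^2 = 23.238821 / 21 = 1.1066105
s_p = sqrt(1.1066105) = 1.0520

1.0520


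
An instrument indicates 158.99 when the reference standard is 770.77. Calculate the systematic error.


Systematic error = measured - true
= 158.99 - 770.77
= -611.7800

-611.7800


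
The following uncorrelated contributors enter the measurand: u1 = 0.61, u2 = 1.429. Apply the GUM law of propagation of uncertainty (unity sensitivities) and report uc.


uc = sqrt(0.61^2 + 1.429^2)
uc = sqrt(2.414141)
uc = 1.5538

1.5538


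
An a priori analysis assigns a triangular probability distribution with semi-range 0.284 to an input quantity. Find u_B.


u_B = half_width / sqrt(6)
u_B = 0.284 / 2.4494897
u_B = 0.1159

0.1159


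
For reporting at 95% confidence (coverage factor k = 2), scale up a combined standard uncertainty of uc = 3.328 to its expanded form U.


U = k * uc
U = 2 * 3.328
U = 6.6560

6.6560


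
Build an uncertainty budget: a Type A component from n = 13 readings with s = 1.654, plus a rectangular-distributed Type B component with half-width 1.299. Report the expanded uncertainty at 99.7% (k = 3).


u_A = s / sqrt(n) = 1.654 / sqrt(13) = 0.45873706
u_B = half_width / sqrt(3) = 1.299 / sqrt(3) = 0.749978
uc = sqrt(u_A^2 + u_B^2) = sqrt(0.45873706^2 + 0.749978^2) = 0.87915112
U = k * uc = 3 * 0.87915112
U = 2.6375

2.6375


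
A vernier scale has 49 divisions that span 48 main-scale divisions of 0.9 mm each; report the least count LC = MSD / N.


LC = MSD / n_div
= 0.9 / 49
= 0.0184

0.0184


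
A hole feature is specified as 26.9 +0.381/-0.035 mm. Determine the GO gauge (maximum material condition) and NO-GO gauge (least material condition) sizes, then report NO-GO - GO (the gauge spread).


GO = nominal - lower_tol (smallest hole = maximum material condition)
GO = 26.9 - 0.035 = 26.865
NO-GO = nominal + upper_tol (largest hole = least material condition)
NO-GO = 26.9 + 0.381 = 27.281
spread = NO-GO - GO = 27.281 - 26.865 = 0.4160

0.4160


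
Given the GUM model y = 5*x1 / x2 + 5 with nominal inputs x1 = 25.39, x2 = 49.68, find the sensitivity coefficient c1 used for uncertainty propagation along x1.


y = 5*x1 / x2 + 5
dy/dx1 = 5/x2
Evaluate at x2 = 49.68: c1 = 5 / 49.68
c1 = 0.1006

0.1006


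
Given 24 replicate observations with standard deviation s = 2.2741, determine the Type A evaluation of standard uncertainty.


u_A = s / sqrt(n)
u_A = 2.2741 / sqrt(24)
u_A = 2.2741 / 4.8989795
u_A = 0.4642

0.4642


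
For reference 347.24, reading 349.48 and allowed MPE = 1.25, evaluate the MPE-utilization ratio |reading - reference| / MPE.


e = indication - reference = 349.48 - 347.24 = 2.2400
|e| = 2.2400
ratio = |e| / MPE = 2.2400 / 1.25
ratio = 1.7920

1.7920


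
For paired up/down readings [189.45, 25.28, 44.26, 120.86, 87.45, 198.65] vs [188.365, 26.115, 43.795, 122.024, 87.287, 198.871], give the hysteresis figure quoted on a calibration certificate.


|189.45 - 188.365| = 1.0850
|25.28 - 26.115| = 0.8350
|44.26 - 43.795| = 0.4650
|120.86 - 122.024| = 1.1640
|87.45 - 87.287| = 0.1630
|198.65 - 198.871| = 0.2210
hysteresis = max(diffs) = 1.1640

1.1640


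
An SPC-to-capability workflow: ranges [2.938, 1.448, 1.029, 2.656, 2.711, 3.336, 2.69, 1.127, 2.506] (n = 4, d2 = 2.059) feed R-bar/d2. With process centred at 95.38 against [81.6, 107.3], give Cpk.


R_bar = (2.938 + 1.448 + 1.029 + 2.656 + 2.711 + 3.336 + 2.69 + 1.127 + 2.506) / 9 = 2.2712222
sigma = R_bar / d2 = 2.2712222 / 2.059 = 1.1030705
Cp = (USL - LSL)/(6*sigma) = (107.3 - 81.6)/(6*1.1030705) = 3.8831
Cpu = (107.3 - 95.38)/(3*1.1030705) = 3.6021
Cpl = (95.38 - 81.6)/(3*1.1030705) = 4.1641
Cpk = min(Cpu, Cpl) = 3.6021

3.6021


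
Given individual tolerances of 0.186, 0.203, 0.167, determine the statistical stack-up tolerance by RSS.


RSS = sqrt(0.186^2 + 0.203^2 + 0.167^2)
= sqrt(0.103694)
= 0.3220

0.3220


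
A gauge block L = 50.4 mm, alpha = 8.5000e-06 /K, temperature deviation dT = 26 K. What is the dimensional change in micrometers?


dL = L * alpha * dT
= 50.4 * 8.5000e-06 * 26
= 0.0111384 mm
dL_um = 0.0111384 * 1000 = 11.1384 um

11.1384


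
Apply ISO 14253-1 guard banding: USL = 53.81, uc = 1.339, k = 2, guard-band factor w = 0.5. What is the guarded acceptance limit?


U = k * uc = 2 * 1.339 = 2.678
guard band g = w * U = 0.5 * 2.678 = 1.339
AL = USL - g = 53.81 - 1.339
AL = 52.4710

52.4710


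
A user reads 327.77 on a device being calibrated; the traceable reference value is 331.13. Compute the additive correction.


Correction = standard - reading
= 331.13 - 327.77
= 3.3600

3.3600


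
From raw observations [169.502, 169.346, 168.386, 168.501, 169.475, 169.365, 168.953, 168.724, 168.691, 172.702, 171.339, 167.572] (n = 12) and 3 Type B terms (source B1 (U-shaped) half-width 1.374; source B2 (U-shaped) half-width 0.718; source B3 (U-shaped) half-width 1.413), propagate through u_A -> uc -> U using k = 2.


mean = (169.502 + 169.346 + 168.386 + 168.501 + 169.475 + 169.365 + 168.953 + 168.724 + 168.691 + 172.702 + 171.339 + 167.572) / 12 = 169.3796667
s = sqrt(sum((x - mean)^2)/(n-1)) = 1.382211
u_A = s / sqrt(n) = 1.382211 / sqrt(12) = 0.39900995
u_B1 = 1.374 / sqrt(2) = 0.97156472
u_B2 = 0.718 / sqrt(2) = 0.50770267
u_B3 = 1.413 / sqrt(2) = 0.99914188
uc = sqrt(0.39900995^2 + 0.97156472^2 + 0.50770267^2 + 0.99914188^2) = 1.5359666
U = k * uc = 2 * 1.5359666
U = 3.0719

3.0719


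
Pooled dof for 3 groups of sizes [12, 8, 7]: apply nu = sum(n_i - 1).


nu = sum_i (n_i - 1)
nu = ((12 - 1) + (8 - 1) + (7 - 1))
nu = 11 + 7 + 6
nu = 24

24


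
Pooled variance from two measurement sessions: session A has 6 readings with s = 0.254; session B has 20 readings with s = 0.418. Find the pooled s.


s_p = sqrt(((n1-1)*s1^2 + (n2-1)*s2^2) / (n1+n2-2))
numerator = (6-1)*0.254^2 + (20-1)*0.418^2 = 0.32258 + 3.319756 = 3.642336
denominator = 6 + 20 - 2 = 24
s_p^2 = 3.642336 / 24 = 0.151764
s_p = sqrt(0.151764) = 0.3896

0.3896


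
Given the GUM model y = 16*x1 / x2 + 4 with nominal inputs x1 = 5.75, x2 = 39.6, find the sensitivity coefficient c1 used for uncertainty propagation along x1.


y = 16*x1 / x2 + 4
dy/dx1 = 16/x2
Evaluate at x2 = 39.6: c1 = 16 / 39.6
c1 = 0.4040

0.4040


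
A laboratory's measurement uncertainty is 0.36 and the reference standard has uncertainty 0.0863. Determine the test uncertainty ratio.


TUR = u_lab / u_ref
= 0.36 / 0.0863
= 4.1715

4.1715


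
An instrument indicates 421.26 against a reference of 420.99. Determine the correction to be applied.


Correction = standard - reading
= 420.99 - 421.26
= -0.2700

-0.2700


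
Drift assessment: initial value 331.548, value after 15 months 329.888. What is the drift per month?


rate = (v2 - v1) / months
= (329.888 - 331.548) / 15
= -1.6600 / 15
= -0.1107

-0.1107


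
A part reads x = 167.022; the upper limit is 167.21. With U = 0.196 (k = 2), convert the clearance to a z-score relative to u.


u = U / k = 0.196 / 2 = 0.098
margin = |USL - x| = |167.21 - 167.022| = 0.188
z = margin / u = 0.188 / 0.098
z = 1.9184

1.9184


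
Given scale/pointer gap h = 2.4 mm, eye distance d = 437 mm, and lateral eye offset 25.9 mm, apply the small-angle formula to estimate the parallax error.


error = h * offset / d
= 2.4 * 25.9 / 437
= 0.1422

0.1422


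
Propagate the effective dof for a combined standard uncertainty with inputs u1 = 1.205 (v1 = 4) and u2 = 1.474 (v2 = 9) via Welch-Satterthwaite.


uc = sqrt(u1^2 + u2^2) = sqrt(1.205^2 + 1.474^2) = 1.9038648
v_eff = uc^4 / (u1^4/v1 + u2^4/v2)
= 1.9038648^4 / (1.205^4/4 + 1.474^4/9)
= 13.138459 / 1.0515965
v_eff = 12.4938

12.4938


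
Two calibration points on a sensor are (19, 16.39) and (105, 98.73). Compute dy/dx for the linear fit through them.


slope = (y2 - y1) / (x2 - x1)
= (98.73 - 16.39) / (105 - 19)
= 82.3400 / 86
= 0.9574

0.9574


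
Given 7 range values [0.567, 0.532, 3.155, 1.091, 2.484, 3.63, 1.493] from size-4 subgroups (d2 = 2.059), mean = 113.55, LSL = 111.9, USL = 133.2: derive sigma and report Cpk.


R_bar = (0.567 + 0.532 + 3.155 + 1.091 + 2.484 + 3.63 + 1.493) / 7 = 1.8502857
sigma = R_bar / d2 = 1.8502857 / 2.059 = 0.89863317
Cp = (USL - LSL)/(6*sigma) = (133.2 - 111.9)/(6*0.89863317) = 3.9504
Cpu = (133.2 - 113.55)/(3*0.89863317) = 7.2888
Cpl = (113.55 - 111.9)/(3*0.89863317) = 0.6120
Cpk = min(Cpu, Cpl) = 0.6120

0.6120


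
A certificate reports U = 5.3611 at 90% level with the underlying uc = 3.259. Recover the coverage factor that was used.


k = U / uc
k = 5.3611 / 3.259
k = 1.645

1.645


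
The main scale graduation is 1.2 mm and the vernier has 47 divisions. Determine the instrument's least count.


LC = MSD / n_div
= 1.2 / 47
= 0.0255

0.0255


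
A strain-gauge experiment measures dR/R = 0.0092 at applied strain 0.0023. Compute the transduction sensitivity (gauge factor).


GF = (dR/R) / epsilon
= 0.0092 / 0.0023
= 4.0000

4.0000


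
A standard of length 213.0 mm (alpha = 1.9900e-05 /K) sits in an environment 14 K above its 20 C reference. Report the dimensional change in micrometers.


dL = L * alpha * dT
= 213.0 * 1.9900e-05 * 14
= 0.0593418 mm
dL_um = 0.0593418 * 1000 = 59.3418 um

59.3418


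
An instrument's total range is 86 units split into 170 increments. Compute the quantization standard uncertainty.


resolution = range / divisions
resolution = 86 / 170 = 0.50588235
u_res = resolution / (2*sqrt(3))
u_res = 0.50588235 / 3.4641016
u_res = 0.1460

0.1460


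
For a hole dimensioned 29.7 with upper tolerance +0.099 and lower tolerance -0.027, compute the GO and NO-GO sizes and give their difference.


GO = nominal - lower_tol (smallest hole = maximum material condition)
GO = 29.7 - 0.027 = 29.673
NO-GO = nominal + upper_tol (largest hole = least material condition)
NO-GO = 29.7 + 0.099 = 29.799
spread = NO-GO - GO = 29.799 - 29.673 = 0.1260

0.1260


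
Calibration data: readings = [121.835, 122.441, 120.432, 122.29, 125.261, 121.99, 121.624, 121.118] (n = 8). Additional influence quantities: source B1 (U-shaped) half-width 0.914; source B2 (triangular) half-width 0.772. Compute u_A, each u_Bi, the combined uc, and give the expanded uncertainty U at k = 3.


mean = (121.835 + 122.441 + 120.432 + 122.29 + 125.261 + 121.99 + 121.624 + 121.118) / 8 = 122.123875
s = sqrt(sum((x - mean)^2)/(n-1)) = 1.4240381
u_A = s / sqrt(n) = 1.4240381 / sqrt(8) = 0.5034735
u_B1 = 0.914 / sqrt(2) = 0.6462956
u_B2 = 0.772 / sqrt(6) = 0.31516768
uc = sqrt(0.5034735^2 + 0.6462956^2 + 0.31516768^2) = 0.8777894
U = k * uc = 3 * 0.8777894
U = 2.6334

2.6334


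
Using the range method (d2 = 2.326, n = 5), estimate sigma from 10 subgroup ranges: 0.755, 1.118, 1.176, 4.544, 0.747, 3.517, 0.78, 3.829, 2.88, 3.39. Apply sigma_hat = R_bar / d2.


R_bar = (0.755 + 1.118 + 1.176 + 4.544 + 0.747 + 3.517 + 0.78 + 3.829 + 2.88 + 3.39) / 10
R_bar = 22.736 / 10 = 2.2736
sigma_hat = R_bar / d2 = 2.2736 / 2.326 = 0.9775

0.9775


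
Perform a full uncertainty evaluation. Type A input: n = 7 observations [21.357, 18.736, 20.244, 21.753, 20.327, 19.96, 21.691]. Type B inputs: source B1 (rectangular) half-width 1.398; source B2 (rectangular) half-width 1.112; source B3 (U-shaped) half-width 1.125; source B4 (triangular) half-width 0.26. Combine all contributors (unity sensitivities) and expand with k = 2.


mean = (21.357 + 18.736 + 20.244 + 21.753 + 20.327 + 19.96 + 21.691) / 7 = 20.58114286
s = sqrt(sum((x - mean)^2)/(n-1)) = 1.0935882
u_A = s / sqrt(n) = 1.0935882 / sqrt(7) = 0.41333749
u_B1 = 1.398 / sqrt(3) = 0.80713568
u_B2 = 1.112 / sqrt(3) = 0.6420135
u_B3 = 1.125 / sqrt(2) = 0.79549513
u_B4 = 0.26 / sqrt(6) = 0.10614456
uc = sqrt(0.41333749^2 + 0.80713568^2 + 0.6420135^2 + 0.79549513^2 + 0.10614456^2) = 1.3706117
U = k * uc = 2 * 1.3706117
U = 2.7412

2.7412


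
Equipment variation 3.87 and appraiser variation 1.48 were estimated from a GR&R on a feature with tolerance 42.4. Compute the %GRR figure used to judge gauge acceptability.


GRR = sqrt(EV^2 + AV^2) = sqrt(3.87^2 + 1.48^2) = 4.1433441
%GRR = GRR / tol * 100 = 4.1433441 / 42.4 * 100
%GRR = 9.7720

9.7720


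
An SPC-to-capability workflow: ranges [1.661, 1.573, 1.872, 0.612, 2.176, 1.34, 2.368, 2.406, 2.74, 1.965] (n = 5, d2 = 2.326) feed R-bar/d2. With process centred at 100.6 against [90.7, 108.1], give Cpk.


R_bar = (1.661 + 1.573 + 1.872 + 0.612 + 2.176 + 1.34 + 2.368 + 2.406 + 2.74 + 1.965) / 10 = 1.8713
sigma = R_bar / d2 = 1.8713 / 2.326 = 0.80451419
Cp = (USL - LSL)/(6*sigma) = (108.1 - 90.7)/(6*0.80451419) = 3.6047
Cpu = (108.1 - 100.6)/(3*0.80451419) = 3.1075
Cpl = (100.6 - 90.7)/(3*0.80451419) = 4.1019
Cpk = min(Cpu, Cpl) = 3.1075

3.1075


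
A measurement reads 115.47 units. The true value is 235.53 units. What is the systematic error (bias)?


Systematic error = measured - true
= 115.47 - 235.53
= -120.0600

-120.0600


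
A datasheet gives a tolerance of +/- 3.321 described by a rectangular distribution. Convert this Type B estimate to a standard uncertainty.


u_B = half_width / sqrt(3)
u_B = 3.321 / 1.7320508
u_B = 1.9174

1.9174


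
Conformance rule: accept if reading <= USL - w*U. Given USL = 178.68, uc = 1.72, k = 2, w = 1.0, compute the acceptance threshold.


U = k * uc = 2 * 1.72 = 3.44
guard band g = w * U = 1.0 * 3.44 = 3.44
AL = USL - g = 178.68 - 3.44
AL = 175.2400

175.2400


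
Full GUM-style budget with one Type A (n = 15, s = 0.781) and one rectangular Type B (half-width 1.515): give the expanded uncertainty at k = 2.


u_A = s / sqrt(n) = 0.781 / sqrt(15) = 0.20165333
u_B = half_width / sqrt(3) = 1.515 / sqrt(3) = 0.87468566
uc = sqrt(u_A^2 + u_B^2) = sqrt(0.20165333^2 + 0.87468566^2) = 0.89762969
U = k * uc = 2 * 0.89762969
U = 1.7953

1.7953


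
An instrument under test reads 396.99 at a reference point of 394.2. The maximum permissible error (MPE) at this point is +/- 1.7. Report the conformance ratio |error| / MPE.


e = indication - reference = 396.99 - 394.2 = 2.7900
|e| = 2.7900
ratio = |e| / MPE = 2.7900 / 1.7
ratio = 1.6412

1.6412


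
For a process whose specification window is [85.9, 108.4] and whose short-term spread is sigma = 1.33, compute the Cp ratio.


Cp = (USL - LSL) / (6 * sigma)
= (108.4 - 85.9) / (6 * 1.33)
= 22.5000 / 7.9800
= 2.8195

2.8195


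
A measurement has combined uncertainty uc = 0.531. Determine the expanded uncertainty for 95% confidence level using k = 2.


U = k * uc
U = 2 * 0.531
U = 1.0620

1.0620


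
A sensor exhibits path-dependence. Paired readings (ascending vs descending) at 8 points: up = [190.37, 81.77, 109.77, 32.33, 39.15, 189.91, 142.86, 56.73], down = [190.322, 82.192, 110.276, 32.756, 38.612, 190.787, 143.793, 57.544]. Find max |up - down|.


|190.37 - 190.322| = 0.0480
|81.77 - 82.192| = 0.4220
|109.77 - 110.276| = 0.5060
|32.33 - 32.756| = 0.4260
|39.15 - 38.612| = 0.5380
|189.91 - 190.787| = 0.8770
|142.86 - 143.793| = 0.9330
|56.73 - 57.544| = 0.8140
hysteresis = max(diffs) = 0.9330

0.9330


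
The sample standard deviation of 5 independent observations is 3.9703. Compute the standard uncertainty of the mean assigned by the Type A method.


u_A = s / sqrt(n)
u_A = 3.9703 / sqrt(5)
u_A = 3.9703 / 2.236068
u_A = 1.7756

1.7756


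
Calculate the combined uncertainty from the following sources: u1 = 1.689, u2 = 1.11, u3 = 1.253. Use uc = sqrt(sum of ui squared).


uc = sqrt(1.689^2 + 1.11^2 + 1.253^2)
uc = sqrt(5.65483)
uc = 2.3780

2.3780


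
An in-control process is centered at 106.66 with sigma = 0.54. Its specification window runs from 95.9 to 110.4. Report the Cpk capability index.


Cpu = (USL - mean) / (3*sigma) = (110.4 - 106.66) / (3*0.54) = 2.3086
Cpl = (mean - LSL) / (3*sigma) = (106.66 - 95.9) / (3*0.54) = 6.6420
Cpk = min(Cpu, Cpl) = 2.3086

2.3086


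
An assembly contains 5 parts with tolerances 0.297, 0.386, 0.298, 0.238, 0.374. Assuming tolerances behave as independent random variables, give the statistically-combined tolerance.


RSS = sqrt(0.297^2 + 0.386^2 + 0.298^2 + 0.238^2 + 0.374^2)
= sqrt(0.522529)
= 0.7229

0.7229


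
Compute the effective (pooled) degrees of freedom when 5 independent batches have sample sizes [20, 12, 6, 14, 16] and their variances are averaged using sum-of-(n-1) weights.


nu = sum_i (n_i - 1)
nu = ((20 - 1) + (12 - 1) + (6 - 1) + (14 - 1) + (16 - 1))
nu = 19 + 11 + 5 + 13 + 15
nu = 63

63


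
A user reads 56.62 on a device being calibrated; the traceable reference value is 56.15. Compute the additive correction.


Correction = standard - reading
= 56.15 - 56.62
= -0.4700

-0.4700


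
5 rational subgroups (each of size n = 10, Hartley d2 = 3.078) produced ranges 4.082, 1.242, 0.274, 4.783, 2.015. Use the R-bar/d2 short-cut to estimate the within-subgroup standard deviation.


R_bar = (4.082 + 1.242 + 0.274 + 4.783 + 2.015) / 5
R_bar = 12.396 / 5 = 2.4792
sigma_hat = R_bar / d2 = 2.4792 / 3.078 = 0.8055

0.8055


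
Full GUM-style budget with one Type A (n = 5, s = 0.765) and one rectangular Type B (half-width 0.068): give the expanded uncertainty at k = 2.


u_A = s / sqrt(n) = 0.765 / sqrt(5) = 0.3421184
u_B = half_width / sqrt(3) = 0.068 / sqrt(3) = 0.039259818
uc = sqrt(u_A^2 + u_B^2) = sqrt(0.3421184^2 + 0.039259818^2) = 0.34436366
U = k * uc = 2 * 0.34436366
U = 0.6887

0.6887


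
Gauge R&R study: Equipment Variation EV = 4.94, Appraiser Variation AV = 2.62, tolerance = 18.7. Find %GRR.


GRR = sqrt(EV^2 + AV^2) = sqrt(4.94^2 + 2.62^2) = 5.5917797
%GRR = GRR / tol * 100 = 5.5917797 / 18.7 * 100
%GRR = 29.9026

29.9026


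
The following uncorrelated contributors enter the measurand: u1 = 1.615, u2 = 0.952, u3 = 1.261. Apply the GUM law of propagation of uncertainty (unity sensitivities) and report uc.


uc = sqrt(1.615^2 + 0.952^2 + 1.261^2)
uc = sqrt(5.10465)
uc = 2.2593

2.2593


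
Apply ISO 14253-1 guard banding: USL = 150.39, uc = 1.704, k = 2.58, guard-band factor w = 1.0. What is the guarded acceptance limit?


U = k * uc = 2.58 * 1.704 = 4.39632
guard band g = w * U = 1.0 * 4.39632 = 4.39632
AL = USL - g = 150.39 - 4.39632
AL = 145.9937

145.9937


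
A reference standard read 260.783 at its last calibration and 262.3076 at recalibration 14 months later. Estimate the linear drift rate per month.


rate = (v2 - v1) / months
= (262.3076 - 260.783) / 14
= 1.5246 / 14
= 0.1089

0.1089


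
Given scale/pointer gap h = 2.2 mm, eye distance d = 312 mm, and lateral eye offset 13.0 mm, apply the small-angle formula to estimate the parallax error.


error = h * offset / d
= 2.2 * 13.0 / 312
= 0.0917

0.0917


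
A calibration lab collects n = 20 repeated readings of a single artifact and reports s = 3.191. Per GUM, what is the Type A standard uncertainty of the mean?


u_A = s / sqrt(n)
u_A = 3.191 / sqrt(20)
u_A = 3.191 / 4.472136
u_A = 0.7135

0.7135


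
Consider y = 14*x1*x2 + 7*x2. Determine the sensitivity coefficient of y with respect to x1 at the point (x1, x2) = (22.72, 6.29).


y = 14*x1*x2 + 7*x2
dy/dx1 = 14*x2
Evaluate at x2 = 6.29: c1 = 14 * 6.29
c1 = 88.0600

88.0600


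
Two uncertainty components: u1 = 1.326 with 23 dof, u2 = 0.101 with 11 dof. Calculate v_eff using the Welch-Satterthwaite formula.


uc = sqrt(u1^2 + u2^2) = sqrt(1.326^2 + 0.101^2) = 1.329841
v_eff = uc^4 / (u1^4/v1 + u2^4/v2)
= 1.329841^4 / (1.326^4/23 + 0.101^4/11)
= 3.1275112 / 0.134424
v_eff = 23.2660

23.2660


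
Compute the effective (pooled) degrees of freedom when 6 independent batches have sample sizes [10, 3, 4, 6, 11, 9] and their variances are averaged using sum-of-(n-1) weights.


nu = sum_i (n_i - 1)
nu = ((10 - 1) + (3 - 1) + (4 - 1) + (6 - 1) + (11 - 1) + (9 - 1))
nu = 9 + 2 + 3 + 5 + 10 + 8
nu = 37

37


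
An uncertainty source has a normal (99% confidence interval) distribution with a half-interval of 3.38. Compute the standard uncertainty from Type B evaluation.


u_B = half_width / 2.576
u_B = 3.38 / 2.576
u_B = 1.3121

1.3121


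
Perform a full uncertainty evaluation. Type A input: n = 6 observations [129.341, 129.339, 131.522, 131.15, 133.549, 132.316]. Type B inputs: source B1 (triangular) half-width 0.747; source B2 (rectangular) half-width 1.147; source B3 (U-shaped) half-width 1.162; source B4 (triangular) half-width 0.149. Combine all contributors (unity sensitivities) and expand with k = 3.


mean = (129.341 + 129.339 + 131.522 + 131.15 + 133.549 + 132.316) / 6 = 131.2028333
s = sqrt(sum((x - mean)^2)/(n-1)) = 1.6606381
u_A = s / sqrt(n) = 1.6606381 / sqrt(6) = 0.67795267
u_B1 = 0.747 / sqrt(6) = 0.30496147
u_B2 = 1.147 / sqrt(3) = 0.66222076
u_B3 = 1.162 / sqrt(2) = 0.82165808
u_B4 = 0.149 / sqrt(6) = 0.060828995
uc = sqrt(0.67795267^2 + 0.30496147^2 + 0.66222076^2 + 0.82165808^2 + 0.060828995^2) = 1.292277
U = k * uc = 3 * 1.292277
U = 3.8768

3.8768


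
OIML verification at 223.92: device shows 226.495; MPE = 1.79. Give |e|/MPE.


e = indication - reference = 226.495 - 223.92 = 2.5750
|e| = 2.5750
ratio = |e| / MPE = 2.5750 / 1.79
ratio = 1.4385

1.4385


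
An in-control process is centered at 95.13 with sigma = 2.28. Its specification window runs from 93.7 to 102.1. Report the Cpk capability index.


Cpu = (USL - mean) / (3*sigma) = (102.1 - 95.13) / (3*2.28) = 1.0190
Cpl = (mean - LSL) / (3*sigma) = (95.13 - 93.7) / (3*2.28) = 0.2091
Cpk = min(Cpu, Cpl) = 0.2091

0.2091


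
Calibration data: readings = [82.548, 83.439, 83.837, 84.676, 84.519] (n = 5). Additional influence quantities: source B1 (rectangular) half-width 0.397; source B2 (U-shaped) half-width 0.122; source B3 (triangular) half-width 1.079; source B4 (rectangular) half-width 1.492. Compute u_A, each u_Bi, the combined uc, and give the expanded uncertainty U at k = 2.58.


mean = (82.548 + 83.439 + 83.837 + 84.676 + 84.519) / 5 = 83.8038
s = sqrt(sum((x - mean)^2)/(n-1)) = 0.86363459
u_A = s / sqrt(n) = 0.86363459 / sqrt(5) = 0.38622913
u_B1 = 0.397 / sqrt(3) = 0.22920806
u_B2 = 0.122 / sqrt(2) = 0.086267027
u_B3 = 1.079 / sqrt(6) = 0.44049991
u_B4 = 1.492 / sqrt(3) = 0.8614066
uc = sqrt(0.38622913^2 + 0.22920806^2 + 0.086267027^2 + 0.44049991^2 + 0.8614066^2) = 1.0701461
U = k * uc = 2.58 * 1.0701461
U = 2.7610

2.7610
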